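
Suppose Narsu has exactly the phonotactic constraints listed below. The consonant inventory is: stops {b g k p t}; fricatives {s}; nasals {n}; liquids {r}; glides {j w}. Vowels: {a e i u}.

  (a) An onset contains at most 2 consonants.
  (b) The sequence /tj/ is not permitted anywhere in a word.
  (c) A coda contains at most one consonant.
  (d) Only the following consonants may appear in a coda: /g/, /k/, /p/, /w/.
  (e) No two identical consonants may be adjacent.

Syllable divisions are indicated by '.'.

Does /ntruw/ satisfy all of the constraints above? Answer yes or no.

/ntruw/ — violates constraint (a): syllable 1 onset /ntr/ has 3 consonants (> 2) → phonotactically illegal

no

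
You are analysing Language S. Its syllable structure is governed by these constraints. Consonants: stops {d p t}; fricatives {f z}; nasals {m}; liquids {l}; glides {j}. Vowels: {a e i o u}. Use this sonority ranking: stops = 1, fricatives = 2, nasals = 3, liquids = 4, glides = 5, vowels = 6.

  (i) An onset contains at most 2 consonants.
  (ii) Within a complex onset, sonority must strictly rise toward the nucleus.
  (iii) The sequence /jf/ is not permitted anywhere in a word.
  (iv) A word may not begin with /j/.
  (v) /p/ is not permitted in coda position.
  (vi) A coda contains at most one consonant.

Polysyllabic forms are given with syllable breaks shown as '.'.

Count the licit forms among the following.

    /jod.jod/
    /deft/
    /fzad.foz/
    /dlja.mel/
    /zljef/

0

/jod.jod/ — violates constraint (iv): word begins with /j/ → illicit
/deft/ — violates constraint (vi): syllable 1 coda /ft/ has 2 consonants (> 1) → illicit
/fzad.foz/ — violates constraint (ii): syllable 1 onset /fz/: /f/ (fricative, 2) → /z/ (fricative, 2) does not rise → illicit
/dlja.mel/ — violates constraint (i): syllable 1 onset /dlj/ has 3 consonants (> 2) → illicit
/zljef/ — violates constraint (i): syllable 1 onset /zlj/ has 3 consonants (> 2) → illicit
No form is licit → 0.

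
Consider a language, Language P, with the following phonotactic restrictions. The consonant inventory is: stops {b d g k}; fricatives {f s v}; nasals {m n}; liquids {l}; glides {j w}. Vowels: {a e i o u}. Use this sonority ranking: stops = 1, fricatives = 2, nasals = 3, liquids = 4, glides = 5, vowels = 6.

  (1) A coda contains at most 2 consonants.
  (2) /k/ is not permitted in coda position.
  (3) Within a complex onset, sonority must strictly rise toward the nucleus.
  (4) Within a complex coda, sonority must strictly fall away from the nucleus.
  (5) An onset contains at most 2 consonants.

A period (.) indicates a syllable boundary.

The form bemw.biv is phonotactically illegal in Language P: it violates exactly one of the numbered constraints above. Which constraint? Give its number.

4

bemw.biv: syllable 1 coda /mw/: /m/ (nasal, 3) → /w/ (glide, 5) does not fall.
This is a violation of constraint 4: "Within a complex coda, sonority must strictly fall away from the nucleus."
The remaining constraints (1, 2, 3, 5) are satisfied.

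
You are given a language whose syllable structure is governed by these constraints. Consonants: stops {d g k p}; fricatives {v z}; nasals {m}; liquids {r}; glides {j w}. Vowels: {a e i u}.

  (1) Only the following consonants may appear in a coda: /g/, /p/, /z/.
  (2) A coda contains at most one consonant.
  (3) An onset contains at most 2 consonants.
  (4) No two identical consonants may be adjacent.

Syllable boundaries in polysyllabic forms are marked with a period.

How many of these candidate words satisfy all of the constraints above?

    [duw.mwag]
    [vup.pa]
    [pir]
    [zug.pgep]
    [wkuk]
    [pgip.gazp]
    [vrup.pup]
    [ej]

1

[duw.mwag] — violates constraint 1: syllable 1 coda contains /w/, which is not a licensed coda consonant → not permitted
[vup.pa] — violates constraint 4: adjacent identical consonants /pp/ → not permitted
[pir] — violates constraint 1: syllable 1 coda contains /r/, which is not a licensed coda consonant → not permitted
[zug.pgep] — σ1 onset /z/, coda /g/ ok; σ2 onset /pg/ (2C), coda /p/ ok → permitted
[wkuk] — violates constraint 1: syllable 1 coda contains /k/, which is not a licensed coda consonant → not permitted
[pgip.gazp] — violates constraint 2: syllable 2 coda /zp/ has 2 consonants (> 1) → not permitted
[vrup.pup] — violates constraint 4: adjacent identical consonants /pp/ → not permitted
[ej] — violates constraint 1: syllable 1 coda contains /j/, which is not a licensed coda consonant → not permitted
Permitted: [zug.pgep] → 1.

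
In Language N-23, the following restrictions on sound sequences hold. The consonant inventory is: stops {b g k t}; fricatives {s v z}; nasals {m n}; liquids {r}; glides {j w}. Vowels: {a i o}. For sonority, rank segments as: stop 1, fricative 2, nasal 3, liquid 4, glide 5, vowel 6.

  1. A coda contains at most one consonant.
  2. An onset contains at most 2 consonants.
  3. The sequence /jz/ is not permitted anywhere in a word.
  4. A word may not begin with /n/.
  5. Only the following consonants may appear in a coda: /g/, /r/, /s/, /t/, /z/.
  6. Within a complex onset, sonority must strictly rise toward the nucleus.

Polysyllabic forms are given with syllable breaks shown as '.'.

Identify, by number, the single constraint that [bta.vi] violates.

6

[bta.vi]: syllable 1 onset /bt/: /b/ (stop, 1) → /t/ (stop, 1) does not rise.
This is a violation of constraint 6: "Within a complex onset, sonority must strictly rise toward the nucleus."
The remaining constraints (1, 2, 3, 4, 5) are satisfied.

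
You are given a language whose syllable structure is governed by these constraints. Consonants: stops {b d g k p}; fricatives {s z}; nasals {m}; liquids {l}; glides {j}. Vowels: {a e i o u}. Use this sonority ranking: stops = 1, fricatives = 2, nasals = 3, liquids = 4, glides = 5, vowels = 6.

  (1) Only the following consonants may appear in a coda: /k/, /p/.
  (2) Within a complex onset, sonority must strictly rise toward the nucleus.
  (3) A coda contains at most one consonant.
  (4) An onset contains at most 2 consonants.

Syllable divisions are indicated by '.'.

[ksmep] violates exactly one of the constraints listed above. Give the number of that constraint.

[ksmep]: syllable 1 onset /ksm/ has 3 consonants (> 2).
This is a violation of constraint 4: "An onset contains at most 2 consonants."
The remaining constraints (1, 2, 3) are satisfied.

4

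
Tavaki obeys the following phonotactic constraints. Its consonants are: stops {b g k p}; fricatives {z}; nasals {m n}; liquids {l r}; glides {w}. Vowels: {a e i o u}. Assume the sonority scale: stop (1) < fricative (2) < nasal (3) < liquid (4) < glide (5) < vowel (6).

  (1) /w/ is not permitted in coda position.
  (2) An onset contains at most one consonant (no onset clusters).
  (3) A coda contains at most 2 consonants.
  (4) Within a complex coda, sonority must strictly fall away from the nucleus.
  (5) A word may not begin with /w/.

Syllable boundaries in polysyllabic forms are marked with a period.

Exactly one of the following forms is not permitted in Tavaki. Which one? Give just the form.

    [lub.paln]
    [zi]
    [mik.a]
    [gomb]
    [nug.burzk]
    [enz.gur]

[lub.paln] — σ1 onset /l/, coda /b/ ok; σ2 onset /p/, coda /ln/ (4→3 falls) ok → permitted
[zi] — σ1 onset /z/, coda /∅/ ok → permitted
[mik.a] — σ1 onset /m/, coda /k/ ok; σ2 onset /∅/, coda /∅/ ok → permitted
[gomb] — σ1 onset /g/, coda /mb/ (3→1 falls) ok → permitted
[nug.burzk] — violates constraint 3: syllable 2 coda /rzk/ has 3 consonants (> 2) → not permitted
[enz.gur] — σ1 onset /∅/, coda /nz/ (3→2 falls) ok; σ2 onset /g/, coda /r/ ok → permitted

[nug.burzk]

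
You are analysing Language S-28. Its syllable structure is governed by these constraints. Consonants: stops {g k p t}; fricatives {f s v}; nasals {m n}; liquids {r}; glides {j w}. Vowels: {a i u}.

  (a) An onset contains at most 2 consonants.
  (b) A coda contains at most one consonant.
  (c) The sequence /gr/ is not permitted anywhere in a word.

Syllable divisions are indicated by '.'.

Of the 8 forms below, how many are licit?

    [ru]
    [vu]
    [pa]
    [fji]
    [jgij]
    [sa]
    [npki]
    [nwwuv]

6

[ru] — σ1 onset /r/, coda /∅/ ok → licit
[vu] — σ1 onset /v/, coda /∅/ ok → licit
[pa] — σ1 onset /p/, coda /∅/ ok → licit
[fji] — σ1 onset /fj/ (2C), coda /∅/ ok → licit
[jgij] — σ1 onset /jg/ (2C), coda /j/ ok → licit
[sa] — σ1 onset /s/, coda /∅/ ok → licit
[npki] — violates constraint (a): syllable 1 onset /npk/ has 3 consonants (> 2) → illicit
[nwwuv] — violates constraint (a): syllable 1 onset /nww/ has 3 consonants (> 2) → illicit
Licit: [ru], [vu], [pa], [fji], [jgij], [sa] → 6.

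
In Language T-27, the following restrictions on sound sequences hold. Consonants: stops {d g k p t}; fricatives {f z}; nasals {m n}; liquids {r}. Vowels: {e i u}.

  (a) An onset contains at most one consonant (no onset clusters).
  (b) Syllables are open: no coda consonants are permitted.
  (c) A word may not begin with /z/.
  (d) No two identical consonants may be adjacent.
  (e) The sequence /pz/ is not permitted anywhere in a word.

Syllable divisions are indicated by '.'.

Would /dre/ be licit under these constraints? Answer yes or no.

/dre/ — violates constraint (a): syllable 1 onset /dr/ has 2 consonants (> 1) → illicit

no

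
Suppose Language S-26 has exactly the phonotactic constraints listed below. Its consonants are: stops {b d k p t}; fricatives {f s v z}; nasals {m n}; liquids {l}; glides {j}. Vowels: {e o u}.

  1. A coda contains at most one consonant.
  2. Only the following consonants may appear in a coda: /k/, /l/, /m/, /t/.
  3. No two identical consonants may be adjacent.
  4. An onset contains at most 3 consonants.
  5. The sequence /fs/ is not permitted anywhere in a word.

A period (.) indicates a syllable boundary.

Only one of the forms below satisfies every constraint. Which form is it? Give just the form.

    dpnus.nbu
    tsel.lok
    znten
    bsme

dpnus.nbu — violates constraint 2: syllable 1 coda contains /s/, which is not a licensed coda consonant → not permitted
tsel.lok — violates constraint 3: adjacent identical consonants /ll/ → not permitted
znten — violates constraint 2: syllable 1 coda contains /n/, which is not a licensed coda consonant → not permitted
bsme — σ1 onset /bsm/ (3C), coda /∅/ ok → permitted

bsme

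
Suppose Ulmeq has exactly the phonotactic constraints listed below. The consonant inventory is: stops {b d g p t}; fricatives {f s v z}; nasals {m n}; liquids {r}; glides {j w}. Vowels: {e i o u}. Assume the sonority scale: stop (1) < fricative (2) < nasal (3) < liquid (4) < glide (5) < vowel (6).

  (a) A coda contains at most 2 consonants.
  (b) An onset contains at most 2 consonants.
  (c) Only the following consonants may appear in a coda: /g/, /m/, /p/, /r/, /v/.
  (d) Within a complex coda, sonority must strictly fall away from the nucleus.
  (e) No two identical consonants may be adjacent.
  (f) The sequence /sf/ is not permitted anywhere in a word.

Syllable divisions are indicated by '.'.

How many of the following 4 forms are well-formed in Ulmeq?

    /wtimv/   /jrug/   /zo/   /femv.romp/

/wtimv/ — σ1 onset /wt/ (2C), coda /mv/ (3→2 falls) ok → well-formed
/jrug/ — σ1 onset /jr/ (2C), coda /g/ ok → well-formed
/zo/ — σ1 onset /z/, coda /∅/ ok → well-formed
/femv.romp/ — σ1 onset /f/, coda /mv/ (3→2 falls) ok; σ2 onset /r/, coda /mp/ (3→1 falls) ok → well-formed
Well-formed: /wtimv/, /jrug/, /zo/, /femv.romp/ → 4.

4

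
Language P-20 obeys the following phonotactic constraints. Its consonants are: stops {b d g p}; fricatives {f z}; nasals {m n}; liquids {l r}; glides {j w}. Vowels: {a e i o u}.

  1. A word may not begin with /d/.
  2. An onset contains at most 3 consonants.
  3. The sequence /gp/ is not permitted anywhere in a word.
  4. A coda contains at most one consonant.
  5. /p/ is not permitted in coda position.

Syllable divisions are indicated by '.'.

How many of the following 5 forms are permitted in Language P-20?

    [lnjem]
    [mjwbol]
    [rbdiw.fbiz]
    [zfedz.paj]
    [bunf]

[lnjem] — σ1 onset /lnj/ (3C), coda /m/ ok → permitted
[mjwbol] — violates constraint 2: syllable 1 onset /mjwb/ has 4 consonants (> 3) → not permitted
[rbdiw.fbiz] — σ1 onset /rbd/ (3C), coda /w/ ok; σ2 onset /fb/ (2C), coda /z/ ok → permitted
[zfedz.paj] — violates constraint 4: syllable 1 coda /dz/ has 2 consonants (> 1) → not permitted
[bunf] — violates constraint 4: syllable 1 coda /nf/ has 2 consonants (> 1) → not permitted
Permitted: [lnjem], [rbdiw.fbiz] → 2.

2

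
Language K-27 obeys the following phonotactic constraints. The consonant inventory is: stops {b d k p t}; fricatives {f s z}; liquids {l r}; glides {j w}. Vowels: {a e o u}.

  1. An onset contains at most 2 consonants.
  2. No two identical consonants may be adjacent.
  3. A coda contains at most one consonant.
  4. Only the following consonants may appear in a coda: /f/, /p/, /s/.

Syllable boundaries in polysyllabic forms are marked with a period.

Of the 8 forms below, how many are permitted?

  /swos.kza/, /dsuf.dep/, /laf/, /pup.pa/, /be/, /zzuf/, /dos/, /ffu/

/swos.kza/ — σ1 onset /sw/ (2C), coda /s/ ok; σ2 onset /kz/ (2C), coda /∅/ ok → permitted
/dsuf.dep/ — σ1 onset /ds/ (2C), coda /f/ ok; σ2 onset /d/, coda /p/ ok → permitted
/laf/ — σ1 onset /l/, coda /f/ ok → permitted
/pup.pa/ — violates constraint 2: adjacent identical consonants /pp/ → not permitted
/be/ — σ1 onset /b/, coda /∅/ ok → permitted
/zzuf/ — violates constraint 2: adjacent identical consonants /zz/ → not permitted
/dos/ — σ1 onset /d/, coda /s/ ok → permitted
/ffu/ — violates constraint 2: adjacent identical consonants /ff/ → not permitted
Permitted: /swos.kza/, /dsuf.dep/, /laf/, /be/, /dos/ → 5.

5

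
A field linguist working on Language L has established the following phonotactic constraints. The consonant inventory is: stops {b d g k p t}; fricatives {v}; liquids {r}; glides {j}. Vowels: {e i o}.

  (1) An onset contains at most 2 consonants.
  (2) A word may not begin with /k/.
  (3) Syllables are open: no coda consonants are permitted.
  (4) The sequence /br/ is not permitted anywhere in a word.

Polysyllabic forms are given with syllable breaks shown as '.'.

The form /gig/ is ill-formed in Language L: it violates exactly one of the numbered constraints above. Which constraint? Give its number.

3

/gig/: syllable 1 coda /g/ has 1 consonant (> 0).
This is a violation of constraint 3: "Syllables are open: no coda consonants are permitted."
The remaining constraints (1, 2, 4) are satisfied.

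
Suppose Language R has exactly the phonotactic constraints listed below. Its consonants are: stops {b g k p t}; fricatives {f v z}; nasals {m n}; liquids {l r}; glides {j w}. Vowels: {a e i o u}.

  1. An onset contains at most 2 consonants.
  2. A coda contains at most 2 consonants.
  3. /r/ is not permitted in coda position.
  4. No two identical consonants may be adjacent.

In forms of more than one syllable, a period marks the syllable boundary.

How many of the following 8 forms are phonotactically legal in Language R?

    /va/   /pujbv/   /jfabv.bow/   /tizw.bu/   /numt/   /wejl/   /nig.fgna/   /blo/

6

/va/ — σ1 onset /v/, coda /∅/ ok → phonotactically legal
/pujbv/ — violates constraint 2: syllable 1 coda /jbv/ has 3 consonants (> 2) → phonotactically illegal
/jfabv.bow/ — σ1 onset /jf/ (2C), coda /bv/ (2C) ok; σ2 onset /b/, coda /w/ ok → phonotactically legal
/tizw.bu/ — σ1 onset /t/, coda /zw/ (2C) ok; σ2 onset /b/, coda /∅/ ok → phonotactically legal
/numt/ — σ1 onset /n/, coda /mt/ (2C) ok → phonotactically legal
/wejl/ — σ1 onset /w/, coda /jl/ (2C) ok → phonotactically legal
/nig.fgna/ — violates constraint 1: syllable 2 onset /fgn/ has 3 consonants (> 2) → phonotactically illegal
/blo/ — σ1 onset /bl/ (2C), coda /∅/ ok → phonotactically legal
Phonotactically legal: /va/, /jfabv.bow/, /tizw.bu/, /numt/, /wejl/, /blo/ → 6.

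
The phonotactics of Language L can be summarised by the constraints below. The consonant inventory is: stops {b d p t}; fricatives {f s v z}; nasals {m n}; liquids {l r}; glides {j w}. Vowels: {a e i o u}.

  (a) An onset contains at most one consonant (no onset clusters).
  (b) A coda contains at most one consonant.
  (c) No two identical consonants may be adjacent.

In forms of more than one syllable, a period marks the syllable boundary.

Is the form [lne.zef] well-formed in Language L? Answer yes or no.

[lne.zef] — violates constraint (a): syllable 1 onset /ln/ has 2 consonants (> 1) → ill-formed

no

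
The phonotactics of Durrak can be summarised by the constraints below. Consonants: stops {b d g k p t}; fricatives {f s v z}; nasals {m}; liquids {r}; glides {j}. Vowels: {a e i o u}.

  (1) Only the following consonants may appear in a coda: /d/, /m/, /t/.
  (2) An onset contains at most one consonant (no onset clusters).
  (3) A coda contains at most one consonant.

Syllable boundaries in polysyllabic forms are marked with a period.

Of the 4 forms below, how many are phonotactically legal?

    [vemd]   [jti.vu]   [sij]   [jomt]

[vemd] — violates constraint 3: syllable 1 coda /md/ has 2 consonants (> 1) → phonotactically illegal
[jti.vu] — violates constraint 2: syllable 1 onset /jt/ has 2 consonants (> 1) → phonotactically illegal
[sij] — violates constraint 1: syllable 1 coda contains /j/, which is not a licensed coda consonant → phonotactically illegal
[jomt] — violates constraint 3: syllable 1 coda /mt/ has 2 consonants (> 1) → phonotactically illegal
No form is phonotactically legal → 0.

0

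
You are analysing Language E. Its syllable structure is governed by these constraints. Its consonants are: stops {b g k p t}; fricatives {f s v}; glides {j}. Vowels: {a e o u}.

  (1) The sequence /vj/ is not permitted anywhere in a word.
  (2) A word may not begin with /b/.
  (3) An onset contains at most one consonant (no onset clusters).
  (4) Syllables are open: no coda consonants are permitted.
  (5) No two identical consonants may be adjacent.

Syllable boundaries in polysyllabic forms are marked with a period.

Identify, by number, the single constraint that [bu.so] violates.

2

[bu.so]: word begins with /b/.
This is a violation of constraint 2: "A word may not begin with /b/."
The remaining constraints (1, 3, 4, 5) are satisfied.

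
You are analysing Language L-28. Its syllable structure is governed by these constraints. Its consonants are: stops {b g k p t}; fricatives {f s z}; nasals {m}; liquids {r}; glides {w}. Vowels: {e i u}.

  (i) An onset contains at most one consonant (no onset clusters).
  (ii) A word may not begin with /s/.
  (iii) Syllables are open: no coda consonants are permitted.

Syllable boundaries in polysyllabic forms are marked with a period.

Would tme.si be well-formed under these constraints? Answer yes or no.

tme.si — violates constraint (i): syllable 1 onset /tm/ has 2 consonants (> 1) → ill-formed

no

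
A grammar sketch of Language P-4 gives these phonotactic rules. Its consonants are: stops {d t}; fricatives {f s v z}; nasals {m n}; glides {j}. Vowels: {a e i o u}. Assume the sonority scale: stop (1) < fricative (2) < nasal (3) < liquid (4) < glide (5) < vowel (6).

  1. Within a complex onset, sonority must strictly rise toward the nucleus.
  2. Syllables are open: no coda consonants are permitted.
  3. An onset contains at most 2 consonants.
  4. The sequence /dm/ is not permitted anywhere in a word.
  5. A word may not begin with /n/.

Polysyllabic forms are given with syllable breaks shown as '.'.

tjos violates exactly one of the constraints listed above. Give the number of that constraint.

tjos: syllable 1 coda /s/ has 1 consonant (> 0).
This is a violation of constraint 2: "Syllables are open: no coda consonants are permitted."
The remaining constraints (1, 3, 4, 5) are satisfied.

2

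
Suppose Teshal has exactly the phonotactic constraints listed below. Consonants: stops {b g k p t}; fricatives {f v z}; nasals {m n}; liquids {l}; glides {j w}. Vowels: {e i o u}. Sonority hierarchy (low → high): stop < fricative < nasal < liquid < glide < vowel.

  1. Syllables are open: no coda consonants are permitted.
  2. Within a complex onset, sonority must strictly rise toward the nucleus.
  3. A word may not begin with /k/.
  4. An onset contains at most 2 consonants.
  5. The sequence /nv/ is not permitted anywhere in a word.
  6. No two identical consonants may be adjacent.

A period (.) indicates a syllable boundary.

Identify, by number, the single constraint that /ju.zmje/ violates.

/ju.zmje/: syllable 2 onset /zmj/ has 3 consonants (> 2).
This is a violation of constraint 4: "An onset contains at most 2 consonants."
The remaining constraints (1, 2, 3, 5, 6) are satisfied.

4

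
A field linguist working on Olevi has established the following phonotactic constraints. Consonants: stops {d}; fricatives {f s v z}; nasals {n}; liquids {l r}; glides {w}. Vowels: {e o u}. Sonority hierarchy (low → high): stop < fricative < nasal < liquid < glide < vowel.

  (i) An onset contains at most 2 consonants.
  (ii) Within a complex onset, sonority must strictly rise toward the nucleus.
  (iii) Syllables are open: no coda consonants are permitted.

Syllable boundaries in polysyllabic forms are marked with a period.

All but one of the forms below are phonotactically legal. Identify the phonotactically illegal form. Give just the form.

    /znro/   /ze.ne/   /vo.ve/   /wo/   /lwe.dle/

/znro/

/znro/ — violates constraint (i): syllable 1 onset /znr/ has 3 consonants (> 2) → phonotactically illegal
/ze.ne/ — σ1 onset /z/, coda /∅/ ok; σ2 onset /n/, coda /∅/ ok → phonotactically legal
/vo.ve/ — σ1 onset /v/, coda /∅/ ok; σ2 onset /v/, coda /∅/ ok → phonotactically legal
/wo/ — σ1 onset /w/, coda /∅/ ok → phonotactically legal
/lwe.dle/ — σ1 onset /lw/ (4→5 rises), coda /∅/ ok; σ2 onset /dl/ (1→4 rises), coda /∅/ ok → phonotactically legal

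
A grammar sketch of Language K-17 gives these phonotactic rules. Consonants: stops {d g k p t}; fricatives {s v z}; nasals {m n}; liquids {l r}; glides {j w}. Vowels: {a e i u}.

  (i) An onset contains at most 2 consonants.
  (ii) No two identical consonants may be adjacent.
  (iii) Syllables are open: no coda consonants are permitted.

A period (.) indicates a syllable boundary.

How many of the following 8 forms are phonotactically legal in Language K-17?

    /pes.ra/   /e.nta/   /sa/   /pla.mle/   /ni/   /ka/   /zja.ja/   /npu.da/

/pes.ra/ — violates constraint (iii): syllable 1 coda /s/ has 1 consonant (> 0) → phonotactically illegal
/e.nta/ — σ1 onset /∅/, coda /∅/ ok; σ2 onset /nt/ (2C), coda /∅/ ok → phonotactically legal
/sa/ — σ1 onset /s/, coda /∅/ ok → phonotactically legal
/pla.mle/ — σ1 onset /pl/ (2C), coda /∅/ ok; σ2 onset /ml/ (2C), coda /∅/ ok → phonotactically legal
/ni/ — σ1 onset /n/, coda /∅/ ok → phonotactically legal
/ka/ — σ1 onset /k/, coda /∅/ ok → phonotactically legal
/zja.ja/ — σ1 onset /zj/ (2C), coda /∅/ ok; σ2 onset /j/, coda /∅/ ok → phonotactically legal
/npu.da/ — σ1 onset /np/ (2C), coda /∅/ ok; σ2 onset /d/, coda /∅/ ok → phonotactically legal
Phonotactically legal: /e.nta/, /sa/, /pla.mle/, /ni/, /ka/, /zja.ja/, /npu.da/ → 7.

7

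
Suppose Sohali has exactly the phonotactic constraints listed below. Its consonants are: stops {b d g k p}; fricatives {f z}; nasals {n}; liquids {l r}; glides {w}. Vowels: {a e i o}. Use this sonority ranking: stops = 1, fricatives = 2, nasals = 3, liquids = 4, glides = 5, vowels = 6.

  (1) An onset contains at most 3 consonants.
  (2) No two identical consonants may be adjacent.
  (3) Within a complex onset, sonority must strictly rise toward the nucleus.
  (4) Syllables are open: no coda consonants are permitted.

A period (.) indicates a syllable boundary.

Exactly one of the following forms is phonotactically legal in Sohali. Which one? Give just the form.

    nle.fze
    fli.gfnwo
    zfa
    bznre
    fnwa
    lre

nle.fze — violates constraint 3: syllable 2 onset /fz/: /f/ (fricative, 2) → /z/ (fricative, 2) does not rise → phonotactically illegal
fli.gfnwo — violates constraint 1: syllable 2 onset /gfnw/ has 4 consonants (> 3) → phonotactically illegal
zfa — violates constraint 3: syllable 1 onset /zf/: /z/ (fricative, 2) → /f/ (fricative, 2) does not rise → phonotactically illegal
bznre — violates constraint 1: syllable 1 onset /bznr/ has 4 consonants (> 3) → phonotactically illegal
fnwa — σ1 onset /fnw/ (2→3→5 rises), coda /∅/ ok → phonotactically legal
lre — violates constraint 3: syllable 1 onset /lr/: /l/ (liquid, 4) → /r/ (liquid, 4) does not rise → phonotactically illegal

fnwa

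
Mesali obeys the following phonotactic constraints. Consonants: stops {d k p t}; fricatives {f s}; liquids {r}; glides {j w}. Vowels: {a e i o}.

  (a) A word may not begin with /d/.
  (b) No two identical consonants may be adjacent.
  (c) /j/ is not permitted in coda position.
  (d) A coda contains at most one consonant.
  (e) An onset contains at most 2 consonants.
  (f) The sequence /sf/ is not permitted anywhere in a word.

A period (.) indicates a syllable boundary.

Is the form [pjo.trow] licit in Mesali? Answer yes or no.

[pjo.trow] — σ1 onset /pj/ (2C), coda /∅/ ok; σ2 onset /tr/ (2C), coda /w/ ok → licit

yes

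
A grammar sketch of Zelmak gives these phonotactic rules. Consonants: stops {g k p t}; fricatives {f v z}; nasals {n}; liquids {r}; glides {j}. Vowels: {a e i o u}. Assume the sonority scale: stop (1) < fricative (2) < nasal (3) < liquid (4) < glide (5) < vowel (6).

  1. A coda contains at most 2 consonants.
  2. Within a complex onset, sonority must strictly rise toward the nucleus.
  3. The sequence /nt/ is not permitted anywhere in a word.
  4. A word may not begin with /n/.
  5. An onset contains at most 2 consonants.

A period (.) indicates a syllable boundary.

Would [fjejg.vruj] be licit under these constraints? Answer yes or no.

[fjejg.vruj] — σ1 onset /fj/ (2→5 rises), coda /jg/ (2C) ok; σ2 onset /vr/ (2→4 rises), coda /j/ ok → licit

yes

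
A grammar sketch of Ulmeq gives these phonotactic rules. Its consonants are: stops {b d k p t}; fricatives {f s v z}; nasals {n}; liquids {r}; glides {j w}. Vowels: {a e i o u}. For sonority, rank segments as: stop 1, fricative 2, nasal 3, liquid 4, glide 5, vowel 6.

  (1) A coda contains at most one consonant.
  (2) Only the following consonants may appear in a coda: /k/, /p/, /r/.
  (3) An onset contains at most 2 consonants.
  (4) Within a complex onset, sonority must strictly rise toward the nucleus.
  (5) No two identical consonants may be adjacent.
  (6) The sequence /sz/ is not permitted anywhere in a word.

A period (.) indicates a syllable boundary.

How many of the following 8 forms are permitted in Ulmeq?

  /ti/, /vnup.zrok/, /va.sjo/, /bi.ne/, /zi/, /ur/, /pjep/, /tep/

/ti/ — σ1 onset /t/, coda /∅/ ok → permitted
/vnup.zrok/ — σ1 onset /vn/ (2→3 rises), coda /p/ ok; σ2 onset /zr/ (2→4 rises), coda /k/ ok → permitted
/va.sjo/ — σ1 onset /v/, coda /∅/ ok; σ2 onset /sj/ (2→5 rises), coda /∅/ ok → permitted
/bi.ne/ — σ1 onset /b/, coda /∅/ ok; σ2 onset /n/, coda /∅/ ok → permitted
/zi/ — σ1 onset /z/, coda /∅/ ok → permitted
/ur/ — σ1 onset /∅/, coda /r/ ok → permitted
/pjep/ — σ1 onset /pj/ (1→5 rises), coda /p/ ok → permitted
/tep/ — σ1 onset /t/, coda /p/ ok → permitted
Permitted: /ti/, /vnup.zrok/, /va.sjo/, /bi.ne/, /zi/, /ur/, /pjep/, /tep/ → 8.

8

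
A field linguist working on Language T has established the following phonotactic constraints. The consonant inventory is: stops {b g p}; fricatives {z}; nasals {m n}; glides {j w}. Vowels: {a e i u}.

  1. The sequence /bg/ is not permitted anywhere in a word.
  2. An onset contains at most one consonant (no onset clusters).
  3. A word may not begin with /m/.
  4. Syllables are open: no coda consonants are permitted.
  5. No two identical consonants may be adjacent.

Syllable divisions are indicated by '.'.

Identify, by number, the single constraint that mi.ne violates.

3

mi.ne: word begins with /m/.
This is a violation of constraint 3: "A word may not begin with /m/."
The remaining constraints (1, 2, 4, 5) are satisfied.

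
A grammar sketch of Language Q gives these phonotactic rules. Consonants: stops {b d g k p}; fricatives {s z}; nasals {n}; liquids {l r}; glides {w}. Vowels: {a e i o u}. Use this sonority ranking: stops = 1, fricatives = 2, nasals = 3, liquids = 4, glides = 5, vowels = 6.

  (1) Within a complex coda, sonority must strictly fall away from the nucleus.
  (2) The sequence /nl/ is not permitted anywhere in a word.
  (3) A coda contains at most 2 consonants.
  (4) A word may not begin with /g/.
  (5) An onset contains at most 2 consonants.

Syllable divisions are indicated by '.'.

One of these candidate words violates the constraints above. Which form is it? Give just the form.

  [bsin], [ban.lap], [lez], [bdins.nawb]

[ban.lap]

[bsin] — σ1 onset /bs/ (2C), coda /n/ ok → permitted
[ban.lap] — violates constraint 2: contains banned sequence /nl/ → not permitted
[lez] — σ1 onset /l/, coda /z/ ok → permitted
[bdins.nawb] — σ1 onset /bd/ (2C), coda /ns/ (3→2 falls) ok; σ2 onset /n/, coda /wb/ (5→1 falls) ok → permitted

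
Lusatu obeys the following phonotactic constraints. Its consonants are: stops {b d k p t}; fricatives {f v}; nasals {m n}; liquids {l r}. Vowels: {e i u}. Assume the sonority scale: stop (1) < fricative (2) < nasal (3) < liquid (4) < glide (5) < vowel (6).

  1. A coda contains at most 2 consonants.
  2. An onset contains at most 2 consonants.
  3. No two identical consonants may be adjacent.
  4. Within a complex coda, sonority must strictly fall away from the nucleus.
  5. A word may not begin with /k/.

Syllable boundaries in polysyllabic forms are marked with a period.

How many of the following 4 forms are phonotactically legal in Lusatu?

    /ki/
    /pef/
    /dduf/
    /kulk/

1

/ki/ — violates constraint 5: word begins with /k/ → phonotactically illegal
/pef/ — σ1 onset /p/, coda /f/ ok → phonotactically legal
/dduf/ — violates constraint 3: adjacent identical consonants /dd/ → phonotactically illegal
/kulk/ — violates constraint 5: word begins with /k/ → phonotactically illegal
Phonotactically legal: /pef/ → 1.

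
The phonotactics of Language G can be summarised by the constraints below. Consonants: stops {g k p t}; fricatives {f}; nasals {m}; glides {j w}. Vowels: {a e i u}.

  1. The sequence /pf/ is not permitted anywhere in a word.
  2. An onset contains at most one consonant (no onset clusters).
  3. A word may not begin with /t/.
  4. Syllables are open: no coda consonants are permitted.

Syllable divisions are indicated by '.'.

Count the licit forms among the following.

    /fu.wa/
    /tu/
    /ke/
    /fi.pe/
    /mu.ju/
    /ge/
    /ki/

6

/fu.wa/ — σ1 onset /f/, coda /∅/ ok; σ2 onset /w/, coda /∅/ ok → licit
/tu/ — violates constraint 3: word begins with /t/ → illicit
/ke/ — σ1 onset /k/, coda /∅/ ok → licit
/fi.pe/ — σ1 onset /f/, coda /∅/ ok; σ2 onset /p/, coda /∅/ ok → licit
/mu.ju/ — σ1 onset /m/, coda /∅/ ok; σ2 onset /j/, coda /∅/ ok → licit
/ge/ — σ1 onset /g/, coda /∅/ ok → licit
/ki/ — σ1 onset /k/, coda /∅/ ok → licit
Licit: /fu.wa/, /ke/, /fi.pe/, /mu.ju/, /ge/, /ki/ → 6.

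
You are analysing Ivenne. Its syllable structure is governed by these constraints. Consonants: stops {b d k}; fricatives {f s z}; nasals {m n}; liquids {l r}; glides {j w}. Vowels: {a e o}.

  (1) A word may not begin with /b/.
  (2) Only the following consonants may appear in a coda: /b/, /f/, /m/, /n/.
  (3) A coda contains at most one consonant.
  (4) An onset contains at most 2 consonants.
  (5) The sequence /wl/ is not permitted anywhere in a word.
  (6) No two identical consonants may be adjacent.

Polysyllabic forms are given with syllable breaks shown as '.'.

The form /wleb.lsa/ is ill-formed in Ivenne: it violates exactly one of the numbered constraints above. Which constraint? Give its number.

5

/wleb.lsa/: contains banned sequence /wl/.
This is a violation of constraint 5: "The sequence /wl/ is not permitted anywhere in a word."
The remaining constraints (1, 2, 3, 4, 6) are satisfied.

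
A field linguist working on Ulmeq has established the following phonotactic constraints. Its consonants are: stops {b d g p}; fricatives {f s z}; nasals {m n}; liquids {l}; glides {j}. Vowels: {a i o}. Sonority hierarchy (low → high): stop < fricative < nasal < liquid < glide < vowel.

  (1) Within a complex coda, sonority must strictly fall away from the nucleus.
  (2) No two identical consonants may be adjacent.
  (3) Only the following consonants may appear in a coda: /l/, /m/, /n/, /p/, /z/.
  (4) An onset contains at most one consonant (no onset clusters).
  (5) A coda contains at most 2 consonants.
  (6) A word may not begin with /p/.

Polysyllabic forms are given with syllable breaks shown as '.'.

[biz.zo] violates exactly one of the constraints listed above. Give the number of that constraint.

[biz.zo]: adjacent identical consonants /zz/.
This is a violation of constraint 2: "No two identical consonants may be adjacent."
The remaining constraints (1, 3, 4, 5, 6) are satisfied.

2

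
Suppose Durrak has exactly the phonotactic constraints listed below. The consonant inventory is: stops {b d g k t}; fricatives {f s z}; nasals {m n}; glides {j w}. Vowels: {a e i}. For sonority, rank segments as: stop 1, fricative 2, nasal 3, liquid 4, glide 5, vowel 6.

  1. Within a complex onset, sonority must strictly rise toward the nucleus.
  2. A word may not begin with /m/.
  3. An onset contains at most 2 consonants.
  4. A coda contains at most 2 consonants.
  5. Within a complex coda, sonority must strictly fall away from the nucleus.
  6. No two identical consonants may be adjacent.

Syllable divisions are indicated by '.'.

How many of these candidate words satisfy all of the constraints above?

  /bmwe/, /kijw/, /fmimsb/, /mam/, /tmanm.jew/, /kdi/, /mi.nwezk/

0

/bmwe/ — violates constraint 3: syllable 1 onset /bmw/ has 3 consonants (> 2) → phonotactically illegal
/kijw/ — violates constraint 5: syllable 1 coda /jw/: /j/ (glide, 5) → /w/ (glide, 5) does not fall → phonotactically illegal
/fmimsb/ — violates constraint 4: syllable 1 coda /msb/ has 3 consonants (> 2) → phonotactically illegal
/mam/ — violates constraint 2: word begins with /m/ → phonotactically illegal
/tmanm.jew/ — violates constraint 5: syllable 1 coda /nm/: /n/ (nasal, 3) → /m/ (nasal, 3) does not fall → phonotactically illegal
/kdi/ — violates constraint 1: syllable 1 onset /kd/: /k/ (stop, 1) → /d/ (stop, 1) does not rise → phonotactically illegal
/mi.nwezk/ — violates constraint 2: word begins with /m/ → phonotactically illegal
No form is phonotactically legal → 0.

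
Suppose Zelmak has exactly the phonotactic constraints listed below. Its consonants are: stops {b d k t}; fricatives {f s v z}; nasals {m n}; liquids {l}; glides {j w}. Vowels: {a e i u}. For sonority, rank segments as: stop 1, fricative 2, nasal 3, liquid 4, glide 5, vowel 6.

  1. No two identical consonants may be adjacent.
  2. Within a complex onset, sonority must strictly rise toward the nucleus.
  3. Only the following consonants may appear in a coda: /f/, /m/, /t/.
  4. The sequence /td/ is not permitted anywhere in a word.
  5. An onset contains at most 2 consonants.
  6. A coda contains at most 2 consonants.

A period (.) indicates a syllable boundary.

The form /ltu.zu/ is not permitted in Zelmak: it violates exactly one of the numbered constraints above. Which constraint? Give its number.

/ltu.zu/: syllable 1 onset /lt/: /l/ (liquid, 4) → /t/ (stop, 1) does not rise.
This is a violation of constraint 2: "Within a complex onset, sonority must strictly rise toward the nucleus."
The remaining constraints (1, 3, 4, 5, 6) are satisfied.

2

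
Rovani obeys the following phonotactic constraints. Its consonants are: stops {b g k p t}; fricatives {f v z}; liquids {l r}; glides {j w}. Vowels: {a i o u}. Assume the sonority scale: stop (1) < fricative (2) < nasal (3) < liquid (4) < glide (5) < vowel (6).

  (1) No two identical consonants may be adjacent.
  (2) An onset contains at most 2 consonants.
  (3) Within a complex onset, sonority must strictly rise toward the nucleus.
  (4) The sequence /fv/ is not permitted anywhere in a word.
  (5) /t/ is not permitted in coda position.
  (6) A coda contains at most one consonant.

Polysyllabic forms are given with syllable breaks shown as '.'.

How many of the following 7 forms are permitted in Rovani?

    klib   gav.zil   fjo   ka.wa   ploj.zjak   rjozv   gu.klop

6

klib — σ1 onset /kl/ (1→4 rises), coda /b/ ok → permitted
gav.zil — σ1 onset /g/, coda /v/ ok; σ2 onset /z/, coda /l/ ok → permitted
fjo — σ1 onset /fj/ (2→5 rises), coda /∅/ ok → permitted
ka.wa — σ1 onset /k/, coda /∅/ ok; σ2 onset /w/, coda /∅/ ok → permitted
ploj.zjak — σ1 onset /pl/ (1→4 rises), coda /j/ ok; σ2 onset /zj/ (2→5 rises), coda /k/ ok → permitted
rjozv — violates constraint 6: syllable 1 coda /zv/ has 2 consonants (> 1) → not permitted
gu.klop — σ1 onset /g/, coda /∅/ ok; σ2 onset /kl/ (1→4 rises), coda /p/ ok → permitted
Permitted: klib, gav.zil, fjo, ka.wa, ploj.zjak, gu.klop → 6.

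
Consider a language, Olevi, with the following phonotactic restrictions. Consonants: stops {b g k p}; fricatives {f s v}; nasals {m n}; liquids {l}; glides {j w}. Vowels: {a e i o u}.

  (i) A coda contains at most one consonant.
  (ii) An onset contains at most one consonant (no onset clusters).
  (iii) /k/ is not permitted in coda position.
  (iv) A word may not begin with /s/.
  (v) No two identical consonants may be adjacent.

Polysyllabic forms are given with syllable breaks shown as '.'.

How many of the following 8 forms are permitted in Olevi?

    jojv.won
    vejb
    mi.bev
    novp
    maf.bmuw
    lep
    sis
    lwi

jojv.won — violates constraint (i): syllable 1 coda /jv/ has 2 consonants (> 1) → not permitted
vejb — violates constraint (i): syllable 1 coda /jb/ has 2 consonants (> 1) → not permitted
mi.bev — σ1 onset /m/, coda /∅/ ok; σ2 onset /b/, coda /v/ ok → permitted
novp — violates constraint (i): syllable 1 coda /vp/ has 2 consonants (> 1) → not permitted
maf.bmuw — violates constraint (ii): syllable 2 onset /bm/ has 2 consonants (> 1) → not permitted
lep — σ1 onset /l/, coda /p/ ok → permitted
sis — violates constraint (iv): word begins with /s/ → not permitted
lwi — violates constraint (ii): syllable 1 onset /lw/ has 2 consonants (> 1) → not permitted
Permitted: mi.bev, lep → 2.

2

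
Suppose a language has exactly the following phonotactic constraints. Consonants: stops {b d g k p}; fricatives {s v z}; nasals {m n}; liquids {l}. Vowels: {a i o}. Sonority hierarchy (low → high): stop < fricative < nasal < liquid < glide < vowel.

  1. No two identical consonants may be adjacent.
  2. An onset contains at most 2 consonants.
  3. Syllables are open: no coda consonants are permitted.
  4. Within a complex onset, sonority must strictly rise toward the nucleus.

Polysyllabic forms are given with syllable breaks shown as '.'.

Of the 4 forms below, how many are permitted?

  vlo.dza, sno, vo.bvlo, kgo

vlo.dza — σ1 onset /vl/ (2→4 rises), coda /∅/ ok; σ2 onset /dz/ (1→2 rises), coda /∅/ ok → permitted
sno — σ1 onset /sn/ (2→3 rises), coda /∅/ ok → permitted
vo.bvlo — violates constraint 2: syllable 2 onset /bvl/ has 3 consonants (> 2) → not permitted
kgo — violates constraint 4: syllable 1 onset /kg/: /k/ (stop, 1) → /g/ (stop, 1) does not rise → not permitted
Permitted: vlo.dza, sno → 2.

2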